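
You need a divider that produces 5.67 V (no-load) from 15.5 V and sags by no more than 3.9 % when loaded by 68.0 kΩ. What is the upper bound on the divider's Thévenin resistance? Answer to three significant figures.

R_th ≤ 2.76 kΩ

Loading drop = R_th/(R_th + R_L) ≤ 0.0390, so R_th ≤ R_L · ε/(1−ε) = 68.0 kΩ × 0.0390/0.9610 = 2.76 kΩ.
(Any R1, R2 with R2/(R1+R2) = 0.366 and R1‖R2 ≤ 2.76 kΩ will meet the spec.)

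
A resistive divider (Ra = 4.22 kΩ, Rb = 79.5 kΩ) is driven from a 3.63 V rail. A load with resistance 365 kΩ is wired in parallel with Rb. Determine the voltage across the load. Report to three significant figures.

The load sits in parallel with Rb: Rb‖R_L = (79.5 × 365) / (79.5 + 365) = 65.28 kΩ.
V_out = 3.63 × 65.28 / (4.22 + 65.28) = 3.63 × 65.28/69.50 = 3.41 V.
(Unloaded it would have been 3.45 V.)

V_out ≈ 3.41 V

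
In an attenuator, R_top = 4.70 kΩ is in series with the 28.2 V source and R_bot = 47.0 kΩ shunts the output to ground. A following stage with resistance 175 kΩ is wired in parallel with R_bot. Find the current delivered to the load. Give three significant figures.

I_L ≈ 0.143 mA

R_bot‖R_L = 37.05 kΩ; V_out = 28.2 × 37.05/41.75 = 25.03 V.
I_L = V_out / R_L = 25.03 / 175 kΩ = 0.143 mA.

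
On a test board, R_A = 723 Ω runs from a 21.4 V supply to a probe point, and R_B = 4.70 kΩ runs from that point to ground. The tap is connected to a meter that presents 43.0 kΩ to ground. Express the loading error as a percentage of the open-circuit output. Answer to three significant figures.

1.44 %

The divider's output (Thévenin) resistance is R_A‖R_B = 626.6 Ω.
Fractional drop under load = R_th/(R_th + R_L) = 626.6 / (626.6 + 43000) = 0.01436.
So the output falls by 1.44 %.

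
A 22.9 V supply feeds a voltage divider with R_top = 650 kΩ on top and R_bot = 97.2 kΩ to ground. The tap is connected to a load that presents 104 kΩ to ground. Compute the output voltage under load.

The load sits in parallel with R_bot: R_bot‖R_L = (97.2 × 104) / (97.2 + 104) = 50.24 kΩ.
V_out = 22.9 × 50.24 / (650 + 50.24) = 22.9 × 50.24/700.2 = 1.64 V.

V_out ≈ 1.64 V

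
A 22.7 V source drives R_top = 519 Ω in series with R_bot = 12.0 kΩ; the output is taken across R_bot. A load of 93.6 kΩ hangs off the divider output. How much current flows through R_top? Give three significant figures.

R_bot‖R_L = 10640 Ω, so the source sees R_top + R_bot‖R_L = 11160 Ω.
I = 22.7 V / 11160 Ω = 2.03 mA.

I ≈ 2.03 mA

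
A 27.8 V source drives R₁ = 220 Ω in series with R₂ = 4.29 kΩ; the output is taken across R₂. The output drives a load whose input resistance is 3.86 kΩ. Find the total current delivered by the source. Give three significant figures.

R₂‖R_L = 2032 Ω, so the source sees R₁ + R₂‖R_L = 2252 Ω.
I = 27.8 V / 2252 Ω = 12.3 mA.

I ≈ 12.3 mA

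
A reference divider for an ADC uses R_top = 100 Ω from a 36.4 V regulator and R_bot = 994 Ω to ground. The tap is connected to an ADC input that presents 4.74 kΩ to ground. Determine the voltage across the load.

The load sits in parallel with R_bot: R_bot‖R_L = (994 × 4740) / (994 + 4740) = 821.7 Ω.
V_out = 36.4 × 821.7 / (100 + 821.7) = 36.4 × 821.7/921.7 = 32.5 V.

V_out ≈ 32.5 V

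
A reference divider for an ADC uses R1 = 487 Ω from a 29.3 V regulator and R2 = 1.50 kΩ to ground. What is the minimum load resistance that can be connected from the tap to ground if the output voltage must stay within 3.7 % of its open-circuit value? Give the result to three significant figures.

Output resistance R_th = R1‖R2 = (487 × 1500)/1987 = 367.6 Ω.
The fractional drop is R_th/(R_th + R_L); requiring this ≤ 0.0370 gives R_L ≥ R_th(1/0.0370 − 1) = 367.6 × 26.03 = 9.57 kΩ.

R_L(min) ≈ 9.57 kΩ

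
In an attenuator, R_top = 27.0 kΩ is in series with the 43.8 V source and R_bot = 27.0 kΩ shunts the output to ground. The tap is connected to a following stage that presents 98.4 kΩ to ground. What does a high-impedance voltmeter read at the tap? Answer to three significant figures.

V_out ≈ 19.3 V

The load sits in parallel with R_bot: R_bot‖R_L = (27.0 × 98.4) / (27.0 + 98.4) = 21.19 kΩ.
V_out = 43.8 × 21.19 / (27.0 + 21.19) = 43.8 × 21.19/48.19 = 19.3 V.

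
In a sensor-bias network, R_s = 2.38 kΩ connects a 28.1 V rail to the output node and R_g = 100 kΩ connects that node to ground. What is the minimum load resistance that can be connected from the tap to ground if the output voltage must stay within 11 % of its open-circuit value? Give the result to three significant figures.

R_L(min) ≈ 18.8 kΩ

Output resistance R_th = R_s‖R_g = (2.38 × 100)/102.4 = 2.325 kΩ.
The fractional drop is R_th/(R_th + R_L); requiring this ≤ 0.110 gives R_L ≥ R_th(1/0.110 − 1) = 2.325 × 8.091 = 18.8 kΩ.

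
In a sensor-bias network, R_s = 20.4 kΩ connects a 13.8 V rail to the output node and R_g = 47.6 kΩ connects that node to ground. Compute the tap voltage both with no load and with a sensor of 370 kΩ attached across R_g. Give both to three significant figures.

Unloaded: 9.66 V; loaded: 9.30 V

Open-circuit: V = 13.8 × 47.6/(20.4 + 47.6) = 9.66 V.
With the load, R_g becomes R_g‖R_L = 42.17 kΩ, so V = 13.8 × 42.17/62.57 = 9.30 V.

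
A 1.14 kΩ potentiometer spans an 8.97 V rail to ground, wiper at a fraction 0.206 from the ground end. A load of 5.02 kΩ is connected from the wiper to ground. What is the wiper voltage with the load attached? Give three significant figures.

V ≈ 1.78 V

The wiper splits the pot into (1−α)R = 905.2 Ω above and αR = 234.8 Ω below.
Lower section ‖ load = 224.3 Ω.
V_wiper = 8.97 × 224.3/(905.2 + 224.3) = 1.78 V.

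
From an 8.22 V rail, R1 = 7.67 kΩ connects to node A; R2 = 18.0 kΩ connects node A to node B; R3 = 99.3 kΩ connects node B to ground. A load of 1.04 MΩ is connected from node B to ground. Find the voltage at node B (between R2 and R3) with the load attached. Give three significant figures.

At node B, R3 is in parallel with the load: R3‖R_L = 90.65 kΩ.
Below node A the resistance is R2 + (R3‖R_L) = 108.6 kΩ, so V_A = 8.22 × 108.6/116.3 = 7.678 V.
Then V_B = V_A × (R3‖R_L)/(R2 + R3‖R_L) = 7.678 × 90.65/108.6 = 6.41 V.

V ≈ 6.41 V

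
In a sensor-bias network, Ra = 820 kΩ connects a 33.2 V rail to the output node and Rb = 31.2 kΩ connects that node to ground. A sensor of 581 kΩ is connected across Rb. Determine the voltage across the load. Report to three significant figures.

V_out ≈ 1.16 V

The load sits in parallel with Rb: Rb‖R_L = (31.2 × 581) / (31.2 + 581) = 29.61 kΩ.
V_out = 33.2 × 29.61 / (820 + 29.61) = 33.2 × 29.61/849.6 = 1.16 V.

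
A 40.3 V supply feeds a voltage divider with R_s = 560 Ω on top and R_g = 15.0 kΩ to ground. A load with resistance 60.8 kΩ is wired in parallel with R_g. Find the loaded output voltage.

The load sits in parallel with R_g: R_g‖R_L = (15000 × 60800) / (15000 + 60800) = 12030 Ω.
V_out = 40.3 × 12030 / (560 + 12030) = 40.3 × 12030/12590 = 38.5 V.
(Unloaded it would have been 38.8 V.)

V_out ≈ 38.5 V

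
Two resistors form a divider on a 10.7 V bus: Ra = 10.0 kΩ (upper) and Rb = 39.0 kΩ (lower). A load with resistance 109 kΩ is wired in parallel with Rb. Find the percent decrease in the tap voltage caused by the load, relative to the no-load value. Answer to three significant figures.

6.81 %

The divider's output (Thévenin) resistance is Ra‖Rb = 7.959 kΩ.
Fractional drop under load = R_th/(R_th + R_L) = 7.959 / (7.959 + 109) = 0.06805.
So the output falls by 6.81 %.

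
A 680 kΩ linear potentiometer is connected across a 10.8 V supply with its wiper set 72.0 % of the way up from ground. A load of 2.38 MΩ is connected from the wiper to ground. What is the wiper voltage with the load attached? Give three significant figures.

The wiper splits the pot into (1−α)R = 190.4 kΩ above and αR = 489.6 kΩ below.
Lower section ‖ load = 406.1 kΩ.
V_wiper = 10.8 × 406.1/(190.4 + 406.1) = 7.35 V.

V ≈ 7.35 V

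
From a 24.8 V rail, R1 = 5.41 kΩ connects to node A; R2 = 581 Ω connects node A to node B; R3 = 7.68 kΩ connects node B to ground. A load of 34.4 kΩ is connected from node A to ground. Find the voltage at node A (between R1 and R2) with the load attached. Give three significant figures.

V ≈ 13.7 V

Below node A the series string R2+R3 = 8261 Ω sits in parallel with the 34400 Ω load: 6661 Ω.
V_A = 24.8 × 6661/(5410 + 6661) = 13.7 V.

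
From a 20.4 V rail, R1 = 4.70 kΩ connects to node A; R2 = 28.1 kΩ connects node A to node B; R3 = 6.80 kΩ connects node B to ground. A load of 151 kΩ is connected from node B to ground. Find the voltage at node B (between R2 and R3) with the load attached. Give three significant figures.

At node B, R3 is in parallel with the load: R3‖R_L = 6.507 kΩ.
Below node A the resistance is R2 + (R3‖R_L) = 34.61 kΩ, so V_A = 20.4 × 34.61/39.31 = 17.96 V.
Then V_B = V_A × (R3‖R_L)/(R2 + R3‖R_L) = 17.96 × 6.507/34.61 = 3.38 V.

V ≈ 3.38 V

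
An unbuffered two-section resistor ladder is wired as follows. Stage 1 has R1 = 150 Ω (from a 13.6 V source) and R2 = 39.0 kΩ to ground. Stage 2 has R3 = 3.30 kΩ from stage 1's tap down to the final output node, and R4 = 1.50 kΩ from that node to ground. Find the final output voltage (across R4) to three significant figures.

Stage 2 presents R3+R4 = 4800 Ω as a load on stage 1's tap.
Stage 1's lower leg becomes R2‖(R3+R4) = 4274 Ω, so V_mid = 13.6 × 4274/4424 = 13.14 V.
Stage 2 is itself unloaded: V_out = V_mid × R4/(R3+R4) = 13.14 × 1500/4800 = 4.11 V.

V_out ≈ 4.11 V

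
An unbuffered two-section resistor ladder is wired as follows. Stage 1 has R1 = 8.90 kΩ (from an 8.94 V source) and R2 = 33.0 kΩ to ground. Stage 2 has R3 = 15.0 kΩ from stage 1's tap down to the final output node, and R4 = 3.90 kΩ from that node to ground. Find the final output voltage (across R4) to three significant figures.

Stage 2 presents R3+R4 = 18.90 kΩ as a load on stage 1's tap.
Stage 1's lower leg becomes R2‖(R3+R4) = 12.02 kΩ, so V_mid = 8.94 × 12.02/20.92 = 5.136 V.
Stage 2 is itself unloaded: V_out = V_mid × R4/(R3+R4) = 5.136 × 3.90/18.90 = 1.06 V.

V_out ≈ 1.06 V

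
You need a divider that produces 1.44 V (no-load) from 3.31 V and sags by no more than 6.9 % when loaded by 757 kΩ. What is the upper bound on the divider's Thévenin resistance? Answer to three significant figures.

Loading drop = R_th/(R_th + R_L) ≤ 0.0690, so R_th ≤ R_L · ε/(1−ε) = 757 kΩ × 0.0690/0.9310 = 56.1 kΩ.

R_th ≤ 56.1 kΩ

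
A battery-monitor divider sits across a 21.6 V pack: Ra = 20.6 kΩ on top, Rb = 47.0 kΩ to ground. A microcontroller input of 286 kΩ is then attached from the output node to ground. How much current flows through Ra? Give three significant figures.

I ≈ 0.354 mA

Rb‖R_L = 40.37 kΩ, so the source sees Ra + Rb‖R_L = 60.97 kΩ.
I = 21.6 V / 60.97 kΩ = 0.354 mA.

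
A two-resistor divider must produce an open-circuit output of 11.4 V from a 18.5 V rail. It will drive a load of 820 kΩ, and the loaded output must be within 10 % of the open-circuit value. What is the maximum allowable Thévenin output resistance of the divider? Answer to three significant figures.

Loading drop = R_th/(R_th + R_L) ≤ 0.100, so R_th ≤ R_L · ε/(1−ε) = 820 kΩ × 0.100/0.9000 = 91.1 kΩ.

R_th ≤ 91.1 kΩ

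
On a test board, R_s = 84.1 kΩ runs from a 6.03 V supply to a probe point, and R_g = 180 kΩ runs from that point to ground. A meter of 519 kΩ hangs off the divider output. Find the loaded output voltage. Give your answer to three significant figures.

V_out ≈ 3.70 V

The load sits in parallel with R_g: R_g‖R_L = (180 × 519) / (180 + 519) = 133.6 kΩ.
V_out = 6.03 × 133.6 / (84.1 + 133.6) = 6.03 × 133.6/217.7 = 3.70 V.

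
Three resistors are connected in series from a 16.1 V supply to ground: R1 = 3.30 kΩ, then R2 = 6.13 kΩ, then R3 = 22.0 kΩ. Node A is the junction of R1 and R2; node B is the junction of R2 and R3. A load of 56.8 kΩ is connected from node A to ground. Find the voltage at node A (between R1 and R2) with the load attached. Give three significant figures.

V ≈ 13.7 V

Below node A the series string R2+R3 = 28.13 kΩ sits in parallel with the 56.8 kΩ load: 18.81 kΩ.
V_A = 16.1 × 18.81/(3.30 + 18.81) = 13.7 V.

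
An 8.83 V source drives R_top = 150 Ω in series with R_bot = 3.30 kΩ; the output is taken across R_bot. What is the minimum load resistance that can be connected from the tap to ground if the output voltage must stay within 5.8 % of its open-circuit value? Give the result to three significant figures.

Output resistance R_th = R_top‖R_bot = (150 × 3300)/3450 = 143.5 Ω.
The fractional drop is R_th/(R_th + R_L); requiring this ≤ 0.0580 gives R_L ≥ R_th(1/0.0580 − 1) = 143.5 × 16.24 = 2.33 kΩ.

R_L(min) ≈ 2.33 kΩ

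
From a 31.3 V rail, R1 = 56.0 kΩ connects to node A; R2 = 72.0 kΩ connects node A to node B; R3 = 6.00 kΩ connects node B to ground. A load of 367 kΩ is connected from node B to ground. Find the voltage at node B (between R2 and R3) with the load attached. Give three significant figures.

V ≈ 1.38 V

At node B, R3 is in parallel with the load: R3‖R_L = 5.903 kΩ.
Below node A the resistance is R2 + (R3‖R_L) = 77.90 kΩ, so V_A = 31.3 × 77.90/133.9 = 18.21 V.
Then V_B = V_A × (R3‖R_L)/(R2 + R3‖R_L) = 18.21 × 5.903/77.90 = 1.38 V.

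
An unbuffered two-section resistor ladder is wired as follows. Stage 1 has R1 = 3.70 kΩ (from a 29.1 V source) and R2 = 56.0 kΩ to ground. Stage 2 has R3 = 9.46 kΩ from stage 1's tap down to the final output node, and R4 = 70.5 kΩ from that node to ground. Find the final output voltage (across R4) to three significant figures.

Stage 2 presents R3+R4 = 79.96 kΩ as a load on stage 1's tap.
Stage 1's lower leg becomes R2‖(R3+R4) = 32.93 kΩ, so V_mid = 29.1 × 32.93/36.63 = 26.16 V.
Stage 2 is itself unloaded: V_out = V_mid × R4/(R3+R4) = 26.16 × 70.5/79.96 = 23.1 V.

V_out ≈ 23.1 V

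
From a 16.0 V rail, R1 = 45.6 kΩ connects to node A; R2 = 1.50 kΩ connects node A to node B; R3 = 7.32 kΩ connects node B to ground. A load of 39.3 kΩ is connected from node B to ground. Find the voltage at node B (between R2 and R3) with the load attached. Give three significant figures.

At node B, R3 is in parallel with the load: R3‖R_L = 6.171 kΩ.
Below node A the resistance is R2 + (R3‖R_L) = 7.671 kΩ, so V_A = 16.0 × 7.671/53.27 = 2.304 V.
Then V_B = V_A × (R3‖R_L)/(R2 + R3‖R_L) = 2.304 × 6.171/7.671 = 1.85 V.

V ≈ 1.85 V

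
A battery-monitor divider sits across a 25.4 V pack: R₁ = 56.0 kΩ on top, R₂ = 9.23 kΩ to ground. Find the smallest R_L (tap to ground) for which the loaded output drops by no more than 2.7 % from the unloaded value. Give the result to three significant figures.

Output resistance R_th = R₁‖R₂ = (56.0 × 9.23)/65.23 = 7.924 kΩ.
The fractional drop is R_th/(R_th + R_L); requiring this ≤ 0.0270 gives R_L ≥ R_th(1/0.0270 − 1) = 7.924 × 36.04 = 286 kΩ.

R_L(min) ≈ 286 kΩ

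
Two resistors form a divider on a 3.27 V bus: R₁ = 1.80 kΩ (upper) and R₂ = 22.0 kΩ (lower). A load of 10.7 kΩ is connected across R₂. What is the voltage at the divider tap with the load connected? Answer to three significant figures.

The load sits in parallel with R₂: R₂‖R_L = (22.0 × 10.7) / (22.0 + 10.7) = 7.199 kΩ.
V_out = 3.27 × 7.199 / (1.80 + 7.199) = 3.27 × 7.199/8.999 = 2.62 V.

V_out ≈ 2.62 V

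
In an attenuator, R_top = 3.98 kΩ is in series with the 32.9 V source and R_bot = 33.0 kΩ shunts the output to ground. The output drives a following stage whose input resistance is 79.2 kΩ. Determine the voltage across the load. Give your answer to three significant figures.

The load sits in parallel with R_bot: R_bot‖R_L = (33.0 × 79.2) / (33.0 + 79.2) = 23.29 kΩ.
V_out = 32.9 × 23.29 / (3.98 + 23.29) = 32.9 × 23.29/27.27 = 28.1 V.

V_out ≈ 28.1 V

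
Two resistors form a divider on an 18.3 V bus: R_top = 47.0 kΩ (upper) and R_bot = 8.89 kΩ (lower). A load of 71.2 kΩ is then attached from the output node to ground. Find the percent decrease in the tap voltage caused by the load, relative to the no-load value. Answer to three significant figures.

Unloaded V = 18.3 × 8.89/55.89 = 2.9108 V.
Loaded: R_bot‖R_L = 7.903 kΩ, giving V = 18.3 × 7.903/54.90 = 2.6342 V.
Drop = (2.9108 − 2.6342) / 2.9108 = 9.50 %.

9.50 %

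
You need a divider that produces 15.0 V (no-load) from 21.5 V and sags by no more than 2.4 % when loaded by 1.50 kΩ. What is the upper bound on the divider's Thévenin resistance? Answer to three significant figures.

R_th ≤ 36.9 Ω

Loading drop = R_th/(R_th + R_L) ≤ 0.0240, so R_th ≤ R_L · ε/(1−ε) = 1.50 kΩ × 0.0240/0.9760 = 36.9 Ω.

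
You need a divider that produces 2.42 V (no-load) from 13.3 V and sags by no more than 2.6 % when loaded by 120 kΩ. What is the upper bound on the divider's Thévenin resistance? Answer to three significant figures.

Loading drop = R_th/(R_th + R_L) ≤ 0.0260, so R_th ≤ R_L · ε/(1−ε) = 120 kΩ × 0.0260/0.9740 = 3.20 kΩ.

R_th ≤ 3.20 kΩ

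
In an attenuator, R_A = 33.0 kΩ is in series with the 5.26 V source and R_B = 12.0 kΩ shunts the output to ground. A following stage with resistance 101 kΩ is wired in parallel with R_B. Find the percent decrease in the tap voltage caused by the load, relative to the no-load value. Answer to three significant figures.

8.01 %

The divider's output (Thévenin) resistance is R_A‖R_B = 8.800 kΩ.
Fractional drop under load = R_th/(R_th + R_L) = 8.800 / (8.800 + 101) = 0.08015.
So the output falls by 8.01 %.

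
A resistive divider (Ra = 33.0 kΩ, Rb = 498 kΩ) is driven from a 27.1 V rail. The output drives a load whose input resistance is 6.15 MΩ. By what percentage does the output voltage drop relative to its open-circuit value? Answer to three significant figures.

0.501 %

The divider's output (Thévenin) resistance is Ra‖Rb = 30.95 kΩ.
Fractional drop under load = R_th/(R_th + R_L) = 30.95 / (30.95 + 6150) = 0.005007.
So the output falls by 0.501 %.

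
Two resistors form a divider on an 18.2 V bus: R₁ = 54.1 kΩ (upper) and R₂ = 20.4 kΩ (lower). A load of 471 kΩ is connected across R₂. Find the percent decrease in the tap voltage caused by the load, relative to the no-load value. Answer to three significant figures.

3.05 %

The divider's output (Thévenin) resistance is R₁‖R₂ = 14.81 kΩ.
Fractional drop under load = R_th/(R_th + R_L) = 14.81 / (14.81 + 471) = 0.03049.
So the output falls by 3.05 %.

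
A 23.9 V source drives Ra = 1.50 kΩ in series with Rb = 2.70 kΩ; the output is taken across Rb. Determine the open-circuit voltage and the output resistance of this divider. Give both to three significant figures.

V_th is the open-circuit tap voltage: 23.9 × 2.70/(1.50 + 2.70) = 15.4 V.
With the supply zeroed, Ra and Rb appear in parallel from the tap: R_th = Ra‖Rb = (1.50 × 2.70)/4.200 = 964 Ω.

V_th = 15.4 V, R_th = 964 Ω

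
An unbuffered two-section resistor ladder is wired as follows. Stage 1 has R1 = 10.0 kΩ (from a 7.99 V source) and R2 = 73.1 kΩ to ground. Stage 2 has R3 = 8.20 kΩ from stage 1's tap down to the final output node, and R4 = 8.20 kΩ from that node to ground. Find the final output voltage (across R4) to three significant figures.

V_out ≈ 2.29 V

Stage 2 presents R3+R4 = 16.40 kΩ as a load on stage 1's tap.
Stage 1's lower leg becomes R2‖(R3+R4) = 13.39 kΩ, so V_mid = 7.99 × 13.39/23.39 = 4.575 V.
Stage 2 is itself unloaded: V_out = V_mid × R4/(R3+R4) = 4.575 × 8.20/16.40 = 2.29 V.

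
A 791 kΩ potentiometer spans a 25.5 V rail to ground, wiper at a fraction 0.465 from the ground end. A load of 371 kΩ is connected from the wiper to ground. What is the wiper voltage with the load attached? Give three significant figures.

V ≈ 7.75 V

The wiper splits the pot into (1−α)R = 423.2 kΩ above and αR = 367.8 kΩ below.
Lower section ‖ load = 184.7 kΩ.
V_wiper = 25.5 × 184.7/(423.2 + 184.7) = 7.75 V.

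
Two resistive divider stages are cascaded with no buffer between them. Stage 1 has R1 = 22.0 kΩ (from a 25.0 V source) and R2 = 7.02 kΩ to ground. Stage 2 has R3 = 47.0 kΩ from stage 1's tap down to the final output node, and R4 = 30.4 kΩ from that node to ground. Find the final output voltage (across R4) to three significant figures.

Stage 2 presents R3+R4 = 77.40 kΩ as a load on stage 1's tap.
Stage 1's lower leg becomes R2‖(R3+R4) = 6.436 kΩ, so V_mid = 25.0 × 6.436/28.44 = 5.658 V.
Stage 2 is itself unloaded: V_out = V_mid × R4/(R3+R4) = 5.658 × 30.4/77.40 = 2.22 V.

V_out ≈ 2.22 V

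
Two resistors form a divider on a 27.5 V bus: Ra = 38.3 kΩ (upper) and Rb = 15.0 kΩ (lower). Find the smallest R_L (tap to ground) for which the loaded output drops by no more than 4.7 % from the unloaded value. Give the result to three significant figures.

R_L(min) ≈ 219 kΩ

Output resistance R_th = Ra‖Rb = (38.3 × 15.0)/53.30 = 10.78 kΩ.
The fractional drop is R_th/(R_th + R_L); requiring this ≤ 0.0470 gives R_L ≥ R_th(1/0.0470 − 1) = 10.78 × 20.28 = 219 kΩ.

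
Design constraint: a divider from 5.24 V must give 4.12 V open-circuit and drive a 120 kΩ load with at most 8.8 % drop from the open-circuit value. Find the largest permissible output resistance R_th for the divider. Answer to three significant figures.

R_th ≤ 11.6 kΩ

Loading drop = R_th/(R_th + R_L) ≤ 0.0880, so R_th ≤ R_L · ε/(1−ε) = 120 kΩ × 0.0880/0.9120 = 11.6 kΩ.
(Any R1, R2 with R2/(R1+R2) = 0.786 and R1‖R2 ≤ 11.6 kΩ will meet the spec.)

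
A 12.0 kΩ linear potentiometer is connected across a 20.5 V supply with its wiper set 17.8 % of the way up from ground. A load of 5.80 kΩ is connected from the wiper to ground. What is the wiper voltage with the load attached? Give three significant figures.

The wiper splits the pot into (1−α)R = 9.864 kΩ above and αR = 2.136 kΩ below.
Lower section ‖ load = 1.561 kΩ.
V_wiper = 20.5 × 1.561/(9.864 + 1.561) = 2.80 V.

V ≈ 2.80 V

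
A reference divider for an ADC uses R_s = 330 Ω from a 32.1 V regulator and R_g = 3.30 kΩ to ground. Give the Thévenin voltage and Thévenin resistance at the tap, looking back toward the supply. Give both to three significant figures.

V_th is the open-circuit tap voltage: 32.1 × 3300/(330 + 3300) = 29.2 V.
With the supply zeroed, R_s and R_g appear in parallel from the tap: R_th = R_s‖R_g = (330 × 3300)/3630 = 300 Ω.

V_th = 29.2 V, R_th = 300 Ω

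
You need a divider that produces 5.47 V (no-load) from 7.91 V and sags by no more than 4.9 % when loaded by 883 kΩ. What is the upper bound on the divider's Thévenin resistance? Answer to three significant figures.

R_th ≤ 45.5 kΩ

Loading drop = R_th/(R_th + R_L) ≤ 0.0490, so R_th ≤ R_L · ε/(1−ε) = 883 kΩ × 0.0490/0.9510 = 45.5 kΩ.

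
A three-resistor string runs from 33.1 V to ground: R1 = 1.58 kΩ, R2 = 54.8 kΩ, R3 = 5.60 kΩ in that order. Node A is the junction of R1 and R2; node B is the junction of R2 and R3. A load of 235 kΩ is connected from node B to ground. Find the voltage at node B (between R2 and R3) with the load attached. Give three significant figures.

At node B, R3 is in parallel with the load: R3‖R_L = 5.470 kΩ.
Below node A the resistance is R2 + (R3‖R_L) = 60.27 kΩ, so V_A = 33.1 × 60.27/61.85 = 32.25 V.
Then V_B = V_A × (R3‖R_L)/(R2 + R3‖R_L) = 32.25 × 5.470/60.27 = 2.93 V.

V ≈ 2.93 V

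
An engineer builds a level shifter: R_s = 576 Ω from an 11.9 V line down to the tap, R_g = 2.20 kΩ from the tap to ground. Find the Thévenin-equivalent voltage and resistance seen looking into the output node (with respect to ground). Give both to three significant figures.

V_th is the open-circuit tap voltage: 11.9 × 2200/(576 + 2200) = 9.43 V.
With the supply zeroed, R_s and R_g appear in parallel from the tap: R_th = R_s‖R_g = (576 × 2200)/2776 = 456 Ω.

V_th = 9.43 V, R_th = 456 Ω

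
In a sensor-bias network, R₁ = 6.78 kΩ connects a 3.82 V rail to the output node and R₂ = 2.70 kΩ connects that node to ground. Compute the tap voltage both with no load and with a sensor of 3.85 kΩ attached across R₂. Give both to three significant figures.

Open-circuit: V = 3.82 × 2.70/(6.78 + 2.70) = 1.09 V.
With the load, R₂ becomes R₂‖R_L = 1.587 kΩ, so V = 3.82 × 1.587/8.367 = 0.725 V.

Unloaded: 1.09 V; loaded: 0.725 V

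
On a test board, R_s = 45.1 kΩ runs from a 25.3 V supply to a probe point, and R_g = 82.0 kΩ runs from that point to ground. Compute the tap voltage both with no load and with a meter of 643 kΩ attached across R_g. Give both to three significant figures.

Open-circuit: V = 25.3 × 82.0/(45.1 + 82.0) = 16.3 V.
With the load, R_g becomes R_g‖R_L = 72.73 kΩ, so V = 25.3 × 72.73/117.8 = 15.6 V.

Unloaded: 16.3 V; loaded: 15.6 V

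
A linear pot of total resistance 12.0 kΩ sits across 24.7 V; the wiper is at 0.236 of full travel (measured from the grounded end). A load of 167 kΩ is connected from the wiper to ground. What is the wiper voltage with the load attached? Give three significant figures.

V ≈ 5.75 V

The wiper splits the pot into (1−α)R = 9.168 kΩ above and αR = 2.832 kΩ below.
Lower section ‖ load = 2.785 kΩ.
V_wiper = 24.7 × 2.785/(9.168 + 2.785) = 5.75 V.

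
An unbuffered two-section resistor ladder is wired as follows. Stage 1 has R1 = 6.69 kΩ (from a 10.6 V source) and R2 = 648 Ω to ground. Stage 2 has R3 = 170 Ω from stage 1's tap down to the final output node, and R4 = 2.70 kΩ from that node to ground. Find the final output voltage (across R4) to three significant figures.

V_out ≈ 0.730 V

Stage 2 presents R3+R4 = 2870 Ω as a load on stage 1's tap.
Stage 1's lower leg becomes R2‖(R3+R4) = 528.6 Ω, so V_mid = 10.6 × 528.6/7219 = 0.7763 V.
Stage 2 is itself unloaded: V_out = V_mid × R4/(R3+R4) = 0.7763 × 2700/2870 = 0.730 V.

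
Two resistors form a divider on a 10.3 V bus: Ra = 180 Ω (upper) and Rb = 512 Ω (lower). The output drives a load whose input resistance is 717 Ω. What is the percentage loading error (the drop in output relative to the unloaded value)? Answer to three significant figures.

15.7 %

The divider's output (Thévenin) resistance is Ra‖Rb = 133.2 Ω.
Fractional drop under load = R_th/(R_th + R_L) = 133.2 / (133.2 + 717) = 0.1566.
So the output falls by 15.7 %.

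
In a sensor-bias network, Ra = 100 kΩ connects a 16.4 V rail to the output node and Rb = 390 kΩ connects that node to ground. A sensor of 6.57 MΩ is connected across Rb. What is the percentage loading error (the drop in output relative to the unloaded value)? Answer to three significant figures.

The divider's output (Thévenin) resistance is Ra‖Rb = 79.59 kΩ.
Fractional drop under load = R_th/(R_th + R_L) = 79.59 / (79.59 + 6570) = 0.01197.
So the output falls by 1.20 %.

1.20 %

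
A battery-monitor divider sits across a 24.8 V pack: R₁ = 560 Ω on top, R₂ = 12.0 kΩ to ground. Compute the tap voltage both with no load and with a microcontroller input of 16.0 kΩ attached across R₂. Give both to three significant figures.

Unloaded: 23.7 V; loaded: 22.9 V

Open-circuit: V = 24.8 × 12000/(560 + 12000) = 23.7 V.
With the load, R₂ becomes R₂‖R_L = 6857 Ω, so V = 24.8 × 6857/7417 = 22.9 V.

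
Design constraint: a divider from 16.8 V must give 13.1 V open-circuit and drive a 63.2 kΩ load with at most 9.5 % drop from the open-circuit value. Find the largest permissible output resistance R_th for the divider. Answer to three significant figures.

R_th ≤ 6.63 kΩ

Loading drop = R_th/(R_th + R_L) ≤ 0.0950, so R_th ≤ R_L · ε/(1−ε) = 63.2 kΩ × 0.0950/0.9050 = 6.63 kΩ.
(Any R1, R2 with R2/(R1+R2) = 0.780 and R1‖R2 ≤ 6.63 kΩ will meet the spec.)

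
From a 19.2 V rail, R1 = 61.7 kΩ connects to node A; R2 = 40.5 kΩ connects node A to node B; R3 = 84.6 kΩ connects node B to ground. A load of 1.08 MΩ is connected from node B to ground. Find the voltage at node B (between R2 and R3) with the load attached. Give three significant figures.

V ≈ 8.34 V

At node B, R3 is in parallel with the load: R3‖R_L = 78.45 kΩ.
Below node A the resistance is R2 + (R3‖R_L) = 119.0 kΩ, so V_A = 19.2 × 119.0/180.7 = 12.64 V.
Then V_B = V_A × (R3‖R_L)/(R2 + R3‖R_L) = 12.64 × 78.45/119.0 = 8.34 V.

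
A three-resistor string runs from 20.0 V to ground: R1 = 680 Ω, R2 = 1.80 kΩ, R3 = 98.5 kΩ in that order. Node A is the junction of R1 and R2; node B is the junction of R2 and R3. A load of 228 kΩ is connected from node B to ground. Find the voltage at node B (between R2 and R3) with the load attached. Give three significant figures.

V ≈ 19.3 V

At node B, R3 is in parallel with the load: R3‖R_L = 68780 Ω.
Below node A the resistance is R2 + (R3‖R_L) = 70580 Ω, so V_A = 20.0 × 70580/71260 = 19.81 V.
Then V_B = V_A × (R3‖R_L)/(R2 + R3‖R_L) = 19.81 × 68780/70580 = 19.3 V.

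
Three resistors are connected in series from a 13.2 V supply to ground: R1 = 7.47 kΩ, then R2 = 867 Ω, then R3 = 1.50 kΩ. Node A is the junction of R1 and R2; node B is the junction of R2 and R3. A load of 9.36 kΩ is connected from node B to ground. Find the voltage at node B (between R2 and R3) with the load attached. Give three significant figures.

V ≈ 1.77 V

At node B, R3 is in parallel with the load: R3‖R_L = 1293 Ω.
Below node A the resistance is R2 + (R3‖R_L) = 2160 Ω, so V_A = 13.2 × 2160/9630 = 2.961 V.
Then V_B = V_A × (R3‖R_L)/(R2 + R3‖R_L) = 2.961 × 1293/2160 = 1.77 V.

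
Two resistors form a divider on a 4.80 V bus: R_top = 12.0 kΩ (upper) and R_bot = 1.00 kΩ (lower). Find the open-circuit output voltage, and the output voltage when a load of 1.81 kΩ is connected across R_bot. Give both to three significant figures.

Unloaded: 0.369 V; loaded: 0.245 V

Open-circuit: V = 4.80 × 1.00/(12.0 + 1.00) = 0.369 V.
With the load, R_bot becomes R_bot‖R_L = 0.6441 kΩ, so V = 4.80 × 0.6441/12.64 = 0.245 V.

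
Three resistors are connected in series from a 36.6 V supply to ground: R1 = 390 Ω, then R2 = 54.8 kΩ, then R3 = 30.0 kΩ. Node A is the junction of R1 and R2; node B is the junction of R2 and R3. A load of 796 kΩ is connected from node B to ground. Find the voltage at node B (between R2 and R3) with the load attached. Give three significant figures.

At node B, R3 is in parallel with the load: R3‖R_L = 28910 Ω.
Below node A the resistance is R2 + (R3‖R_L) = 83710 Ω, so V_A = 36.6 × 83710/84100 = 36.43 V.
Then V_B = V_A × (R3‖R_L)/(R2 + R3‖R_L) = 36.43 × 28910/83710 = 12.6 V.

V ≈ 12.6 V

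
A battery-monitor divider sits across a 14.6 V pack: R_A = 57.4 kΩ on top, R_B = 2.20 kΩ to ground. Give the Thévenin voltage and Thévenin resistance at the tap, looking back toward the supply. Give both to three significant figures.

V_th is the open-circuit tap voltage: 14.6 × 2.20/(57.4 + 2.20) = 0.539 V.
With the supply zeroed, R_A and R_B appear in parallel from the tap: R_th = R_A‖R_B = (57.4 × 2.20)/59.60 = 2.12 kΩ.

V_th = 0.539 V, R_th = 2.12 kΩ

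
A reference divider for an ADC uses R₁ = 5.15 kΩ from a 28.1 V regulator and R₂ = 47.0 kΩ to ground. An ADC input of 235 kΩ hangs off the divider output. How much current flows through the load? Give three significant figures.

R₂‖R_L = 39.17 kΩ; V_out = 28.1 × 39.17/44.32 = 24.83 V.
I_L = V_out / R_L = 24.83 / 235 kΩ = 0.106 mA.

I_L ≈ 0.106 mA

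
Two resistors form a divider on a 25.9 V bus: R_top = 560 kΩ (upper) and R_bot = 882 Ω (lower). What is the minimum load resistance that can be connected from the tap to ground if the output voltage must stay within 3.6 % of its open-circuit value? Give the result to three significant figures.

Output resistance R_th = R_top‖R_bot = (560000 × 882)/560900 = 880.6 Ω.
The fractional drop is R_th/(R_th + R_L); requiring this ≤ 0.0360 gives R_L ≥ R_th(1/0.0360 − 1) = 880.6 × 26.78 = 23.6 kΩ.

R_L(min) ≈ 23.6 kΩ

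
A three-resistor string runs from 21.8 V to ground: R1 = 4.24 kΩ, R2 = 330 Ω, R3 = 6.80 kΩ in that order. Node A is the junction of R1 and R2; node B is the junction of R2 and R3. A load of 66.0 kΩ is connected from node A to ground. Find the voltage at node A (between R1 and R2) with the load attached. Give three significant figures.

V ≈ 13.1 V

Below node A the series string R2+R3 = 7130 Ω sits in parallel with the 66000 Ω load: 6435 Ω.
V_A = 21.8 × 6435/(4240 + 6435) = 13.1 V.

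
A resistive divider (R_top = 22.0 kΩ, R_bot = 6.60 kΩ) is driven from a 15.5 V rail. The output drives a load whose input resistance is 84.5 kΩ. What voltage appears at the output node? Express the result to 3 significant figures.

The load sits in parallel with R_bot: R_bot‖R_L = (6.60 × 84.5) / (6.60 + 84.5) = 6.122 kΩ.
V_out = 15.5 × 6.122 / (22.0 + 6.122) = 15.5 × 6.122/28.12 = 3.37 V.

V_out ≈ 3.37 V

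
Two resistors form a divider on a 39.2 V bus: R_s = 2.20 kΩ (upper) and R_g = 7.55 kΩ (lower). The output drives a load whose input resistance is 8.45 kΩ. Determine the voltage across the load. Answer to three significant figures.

The load sits in parallel with R_g: R_g‖R_L = (7.55 × 8.45) / (7.55 + 8.45) = 3.987 kΩ.
V_out = 39.2 × 3.987 / (2.20 + 3.987) = 39.2 × 3.987/6.187 = 25.3 V.
(Unloaded it would have been 30.4 V.)

V_out ≈ 25.3 V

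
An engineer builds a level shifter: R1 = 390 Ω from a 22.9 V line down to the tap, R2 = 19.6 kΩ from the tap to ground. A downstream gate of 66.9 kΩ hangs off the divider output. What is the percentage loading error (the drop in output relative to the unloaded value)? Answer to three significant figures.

0.568 %

The divider's output (Thévenin) resistance is R1‖R2 = 382.4 Ω.
Fractional drop under load = R_th/(R_th + R_L) = 382.4 / (382.4 + 66900) = 0.005683.
So the output falls by 0.568 %.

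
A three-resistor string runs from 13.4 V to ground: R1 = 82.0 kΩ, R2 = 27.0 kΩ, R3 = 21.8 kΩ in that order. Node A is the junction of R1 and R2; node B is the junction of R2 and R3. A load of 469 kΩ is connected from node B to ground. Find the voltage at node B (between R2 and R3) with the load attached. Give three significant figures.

V ≈ 2.15 V

At node B, R3 is in parallel with the load: R3‖R_L = 20.83 kΩ.
Below node A the resistance is R2 + (R3‖R_L) = 47.83 kΩ, so V_A = 13.4 × 47.83/129.8 = 4.937 V.
Then V_B = V_A × (R3‖R_L)/(R2 + R3‖R_L) = 4.937 × 20.83/47.83 = 2.15 V.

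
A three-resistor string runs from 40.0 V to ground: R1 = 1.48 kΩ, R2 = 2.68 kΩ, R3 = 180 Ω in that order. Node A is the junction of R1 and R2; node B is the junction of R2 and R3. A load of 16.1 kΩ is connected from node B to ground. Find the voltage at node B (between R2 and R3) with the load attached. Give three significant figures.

V ≈ 1.64 V

At node B, R3 is in parallel with the load: R3‖R_L = 178.0 Ω.
Below node A the resistance is R2 + (R3‖R_L) = 2858 Ω, so V_A = 40.0 × 2858/4338 = 26.35 V.
Then V_B = V_A × (R3‖R_L)/(R2 + R3‖R_L) = 26.35 × 178.0/2858 = 1.64 V.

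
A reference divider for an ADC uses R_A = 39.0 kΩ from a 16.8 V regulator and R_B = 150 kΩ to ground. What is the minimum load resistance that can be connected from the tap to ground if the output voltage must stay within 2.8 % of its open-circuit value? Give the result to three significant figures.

R_L(min) ≈ 1.07 MΩ

Output resistance R_th = R_A‖R_B = (39.0 × 150)/189.0 = 30.95 kΩ.
The fractional drop is R_th/(R_th + R_L); requiring this ≤ 0.0280 gives R_L ≥ R_th(1/0.0280 − 1) = 30.95 × 34.71 = 1.07 MΩ.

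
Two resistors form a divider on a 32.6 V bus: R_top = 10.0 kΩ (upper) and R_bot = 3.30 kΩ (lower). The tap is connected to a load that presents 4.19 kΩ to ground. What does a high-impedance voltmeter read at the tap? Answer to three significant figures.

The load sits in parallel with R_bot: R_bot‖R_L = (3.30 × 4.19) / (3.30 + 4.19) = 1.846 kΩ.
V_out = 32.6 × 1.846 / (10.0 + 1.846) = 32.6 × 1.846/11.85 = 5.08 V.

V_out ≈ 5.08 V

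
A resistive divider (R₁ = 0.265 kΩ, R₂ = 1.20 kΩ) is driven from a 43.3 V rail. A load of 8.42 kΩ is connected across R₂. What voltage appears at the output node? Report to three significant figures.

V_out ≈ 34.6 V

The load sits in parallel with R₂: R₂‖R_L = (1200 × 8420) / (1200 + 8420) = 1050 Ω.
V_out = 43.3 × 1050 / (265 + 1050) = 43.3 × 1050/1315 = 34.6 V.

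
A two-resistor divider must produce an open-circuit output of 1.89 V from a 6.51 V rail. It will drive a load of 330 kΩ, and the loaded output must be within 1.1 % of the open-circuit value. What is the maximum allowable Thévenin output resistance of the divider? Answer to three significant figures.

Loading drop = R_th/(R_th + R_L) ≤ 0.0110, so R_th ≤ R_L · ε/(1−ε) = 330 kΩ × 0.0110/0.9890 = 3.67 kΩ.
(Any R1, R2 with R2/(R1+R2) = 0.290 and R1‖R2 ≤ 3.67 kΩ will meet the spec.)

R_th ≤ 3.67 kΩ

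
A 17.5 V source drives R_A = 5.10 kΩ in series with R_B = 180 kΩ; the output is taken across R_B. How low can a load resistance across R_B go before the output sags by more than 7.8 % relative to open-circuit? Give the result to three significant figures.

Output resistance R_th = R_A‖R_B = (5.10 × 180)/185.1 = 4.959 kΩ.
The fractional drop is R_th/(R_th + R_L); requiring this ≤ 0.0780 gives R_L ≥ R_th(1/0.0780 − 1) = 4.959 × 11.82 = 58.6 kΩ.

R_L(min) ≈ 58.6 kΩ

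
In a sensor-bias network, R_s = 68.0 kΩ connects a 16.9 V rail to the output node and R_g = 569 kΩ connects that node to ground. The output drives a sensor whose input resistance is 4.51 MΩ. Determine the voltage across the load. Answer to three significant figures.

The load sits in parallel with R_g: R_g‖R_L = (569 × 4510) / (569 + 4510) = 505.3 kΩ.
V_out = 16.9 × 505.3 / (68.0 + 505.3) = 16.9 × 505.3/573.3 = 14.9 V.

V_out ≈ 14.9 V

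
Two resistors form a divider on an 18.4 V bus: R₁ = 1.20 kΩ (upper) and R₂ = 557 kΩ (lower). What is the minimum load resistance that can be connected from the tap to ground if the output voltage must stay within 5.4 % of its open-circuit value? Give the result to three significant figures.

Output resistance R_th = R₁‖R₂ = (1.20 × 557)/558.2 = 1.197 kΩ.
The fractional drop is R_th/(R_th + R_L); requiring this ≤ 0.0540 gives R_L ≥ R_th(1/0.0540 − 1) = 1.197 × 17.52 = 21.0 kΩ.

R_L(min) ≈ 21.0 kΩ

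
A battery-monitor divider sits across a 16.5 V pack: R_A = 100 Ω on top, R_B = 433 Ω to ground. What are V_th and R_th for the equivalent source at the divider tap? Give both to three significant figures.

V_th is the open-circuit tap voltage: 16.5 × 433/(100 + 433) = 13.4 V.
With the supply zeroed, R_A and R_B appear in parallel from the tap: R_th = R_A‖R_B = (100 × 433)/533.0 = 81.2 Ω.

V_th = 13.4 V, R_th = 81.2 Ω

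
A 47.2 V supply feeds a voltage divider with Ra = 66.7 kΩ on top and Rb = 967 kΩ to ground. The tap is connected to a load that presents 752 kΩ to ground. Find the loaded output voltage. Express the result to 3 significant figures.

The load sits in parallel with Rb: Rb‖R_L = (967 × 752) / (967 + 752) = 423.0 kΩ.
V_out = 47.2 × 423.0 / (66.7 + 423.0) = 47.2 × 423.0/489.7 = 40.8 V.

V_out ≈ 40.8 V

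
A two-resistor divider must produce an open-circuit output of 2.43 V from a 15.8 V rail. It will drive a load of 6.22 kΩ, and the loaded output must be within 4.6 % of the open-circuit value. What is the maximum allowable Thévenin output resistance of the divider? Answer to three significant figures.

R_th ≤ 300 Ω

Loading drop = R_th/(R_th + R_L) ≤ 0.0460, so R_th ≤ R_L · ε/(1−ε) = 6.22 kΩ × 0.0460/0.9540 = 300 Ω.
(Any R1, R2 with R2/(R1+R2) = 0.154 and R1‖R2 ≤ 300 Ω will meet the spec.)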